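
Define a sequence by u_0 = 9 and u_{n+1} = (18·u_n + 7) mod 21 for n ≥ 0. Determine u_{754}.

1

u_0 = 9, u_1 = 1, u_2 = 4, u_3 = 16, u_4 = 1.
Since u_4 = u_1 = 1, the sequence is eventually periodic: after a pre-period of length 1 it cycles with period 3.
For n ≥ 1, u_n depends only on (n - 1) mod 3. (754 - 1) mod 3 = 0, so u_{754} = u_1 = 1.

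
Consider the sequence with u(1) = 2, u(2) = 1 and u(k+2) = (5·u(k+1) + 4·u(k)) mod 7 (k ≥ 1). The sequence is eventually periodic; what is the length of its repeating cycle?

48

u(1) = 2, u(2) = 1, u(3) = 6, u(4) = 6, u(5) = 5, u(6) = 0, u(7) = 6, u(8) = 2, u(9) = 6, u(10) = 3, u(11) = 4, u(12) = 4, u(13) = 1, u(14) = 0, u(15) = 4, u(16) = 6, u(17) = 4, u(18) = 2, u(19) = 5, u(20) = 5, u(21) = 3, u(22) = 0, u(23) = 5, u(24) = 4, u(25) = 5, u(26) = 6, u(27) = 1, u(28) = 1, u(29) = 2, u(30) = 0, u(31) = 1, u(32) = 5, u(33) = 1, u(34) = 4, u(35) = 3, u(36) = 3, u(37) = 6, u(38) = 0, u(39) = 3, u(40) = 1, u(41) = 3, u(42) = 5, u(43) = 2, u(44) = 2, u(45) = 4, u(46) = 0, u(47) = 2, u(48) = 3, u(49) = 2, u(50) = 1.
The sequence repeats with period 48.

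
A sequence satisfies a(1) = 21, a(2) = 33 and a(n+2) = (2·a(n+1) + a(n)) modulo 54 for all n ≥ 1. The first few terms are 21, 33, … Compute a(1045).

Computing terms: a(1) = 21; a(2) = 33; a(3) = 33; a(4) = 45; a(5) = 15; a(6) = 21; a(7) = 3; a(8) = 27; a(9) = 3; a(10) = 33; a(11) = 15; a(12) = 9; a(13) = 33; a(14) = 21; a(15) = 21; a(16) = 9; a(17) = 39; a(18) = 33; a(19) = 51; a(20) = 27; a(21) = 51; a(22) = 21; a(23) = 39; a(24) = 45; a(25) = 21; a(26) = 33.
Since (a(25), a(26)) = (a(1), a(2)) = (21, 33) (two consecutive terms determine the rest), the sequence is periodic with period 24.
(1045 - 1) mod 24 = 12, so a(1045) = a(13) = 33.

33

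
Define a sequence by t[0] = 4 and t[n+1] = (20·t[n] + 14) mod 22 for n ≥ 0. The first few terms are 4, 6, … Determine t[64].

16

t[0] = 4,  t[1] = 6,  t[2] = 2,  t[3] = 10,  t[4] = 16,  t[5] = 4.
Since t[5] = t[0] = 4, the sequence is periodic with period 5.
(64 - 0) mod 5 = 4, so t[64] = t[4] = 16.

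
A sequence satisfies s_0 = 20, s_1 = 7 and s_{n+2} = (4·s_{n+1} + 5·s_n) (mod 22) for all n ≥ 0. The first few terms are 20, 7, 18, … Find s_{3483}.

We have s_0 = 20,  s_1 = 7,  s_2 = 18,  s_3 = 19,  s_4 = 12,  s_5 = 11,  s_6 = 16,  s_7 = 9,  s_8 = 6,  s_9 = 3,  s_{10} = 20,  s_{11} = 7.
Since (s_{10}, s_{11}) = (s_0, s_1) = (20, 7) (two consecutive terms determine the rest), the sequence is periodic with period 10.
So s_{3483} = s_{0 + ((3483-0) mod 10)} = s_3 = 19.

19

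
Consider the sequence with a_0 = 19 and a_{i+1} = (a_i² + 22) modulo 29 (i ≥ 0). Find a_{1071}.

Computing terms: a_0 = 19,  a_1 = 6,  a_2 = 0,  a_3 = 22,  a_4 = 13,  a_5 = 17,  a_6 = 21,  a_7 = 28,  a_8 = 23,  a_9 = 0.
Since a_9 = a_2 = 0, the sequence is eventually periodic: after a pre-period of length 2 it cycles with period 7.
For i ≥ 2, a_i depends only on (i - 2) mod 7. (1071 - 2) mod 7 = 5, so a_{1071} = a_7 = 28.

28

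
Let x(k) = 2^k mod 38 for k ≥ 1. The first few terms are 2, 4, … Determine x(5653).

2

Computing terms: x(1) = 2; x(2) = 4; x(3) = 8; x(4) = 16; x(5) = 32; x(6) = 26; x(7) = 14; x(8) = 28; x(9) = 18; x(10) = 36; x(11) = 34; x(12) = 30; x(13) = 22; x(14) = 6; x(15) = 12; x(16) = 24; x(17) = 10; x(18) = 20; x(19) = 2.
The sequence repeats with period 18.
So x(5653) = x(1 + ((5653-1) mod 18)) = x(1) = 2.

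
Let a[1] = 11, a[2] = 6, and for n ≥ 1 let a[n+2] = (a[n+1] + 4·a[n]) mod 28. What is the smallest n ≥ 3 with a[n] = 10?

We have a[1] = 11; a[2] = 6; a[3] = 22; a[4] = 18; a[5] = 22; a[6] = 10; a[7] = 14; a[8] = 26; a[9] = 26; a[10] = 18; a[11] = 10; a[12] = 26; a[13] = 10; a[14] = 2; a[15] = 14; a[16] = 22; a[17] = 22; a[18] = 26; a[19] = 2; a[20] = 22; a[21] = 2; a[22] = 6; a[23] = 14; a[24] = 10; a[25] = 10; a[26] = 22; a[27] = 6; a[28] = 10; a[29] = 6; a[30] = 18; a[31] = 14; a[32] = 2; a[33] = 2; a[34] = 10; a[35] = 18; a[36] = 2; a[37] = 18; a[38] = 26; a[39] = 14; a[40] = 6; a[41] = 6; a[42] = 2; a[43] = 26; a[44] = 6; a[45] = 26; a[46] = 22; a[47] = 14; a[48] = 18; a[49] = 18; a[50] = 6; a[51] = 22.
Since (a[50], a[51]) = (a[2], a[3]) = (6, 22) (two consecutive terms determine the rest), the sequence is eventually periodic: after a pre-period of length 1 it cycles with period 48.
The value 10 first appears (with n ≥ 3) at a[6].

6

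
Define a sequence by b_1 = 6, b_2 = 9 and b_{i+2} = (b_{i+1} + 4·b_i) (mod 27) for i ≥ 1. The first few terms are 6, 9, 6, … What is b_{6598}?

18

Computing terms: b_1 = 6,  b_2 = 9,  b_3 = 6,  b_4 = 15,  b_5 = 12,  b_6 = 18,  b_7 = 12,  b_8 = 3,  b_9 = 24,  b_{10} = 9,  b_{11} = 24,  b_{12} = 6,  b_{13} = 21,  b_{14} = 18,  b_{15} = 21,  b_{16} = 12,  b_{17} = 15,  b_{18} = 9,  b_{19} = 15,  b_{20} = 24,  b_{21} = 3,  b_{22} = 18,  b_{23} = 3,  b_{24} = 21,  b_{25} = 6,  b_{26} = 9.
The sequence repeats with period 24.
(6598 - 1) mod 24 = 21, so b_{6598} = b_{22} = 18.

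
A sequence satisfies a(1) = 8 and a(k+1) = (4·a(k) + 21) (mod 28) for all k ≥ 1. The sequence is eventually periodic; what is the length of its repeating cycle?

3

Listing terms: a(1) = 8,  a(2) = 25,  a(3) = 9,  a(4) = 1,  a(5) = 25.
Since a(5) = a(2) = 25, the sequence is eventually periodic: after a pre-period of length 1 it cycles with period 3.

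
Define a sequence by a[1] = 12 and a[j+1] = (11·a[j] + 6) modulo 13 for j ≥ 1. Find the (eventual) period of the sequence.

Listing terms: a[1] = 12,  a[2] = 8,  a[3] = 3,  a[4] = 0,  a[5] = 6,  a[6] = 7,  a[7] = 5,  a[8] = 9,  a[9] = 1,  a[10] = 4,  a[11] = 11,  a[12] = 10,  a[13] = 12.
Since a[13] = a[1] = 12, the sequence is periodic with period 12.

12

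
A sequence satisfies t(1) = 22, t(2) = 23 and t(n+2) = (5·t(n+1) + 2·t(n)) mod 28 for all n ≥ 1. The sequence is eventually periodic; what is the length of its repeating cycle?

48

Listing terms: t(1) = 22,  t(2) = 23,  t(3) = 19,  t(4) = 1,  t(5) = 15,  t(6) = 21,  t(7) = 23,  t(8) = 17,  t(9) = 19,  t(10) = 17,  t(11) = 11,  t(12) = 5,  t(13) = 19,  t(14) = 21,  t(15) = 3,  t(16) = 1,  t(17) = 11,  t(18) = 1,  t(19) = 27,  t(20) = 25,  t(21) = 11,  t(22) = 21,  t(23) = 15,  t(24) = 5,  t(25) = 27,  t(26) = 5,  t(27) = 23,  t(28) = 13,  t(29) = 27,  t(30) = 21,  t(31) = 19,  t(32) = 25,  t(33) = 23,  t(34) = 25,  t(35) = 3,  t(36) = 9,  t(37) = 23,  t(38) = 21,  t(39) = 11,  t(40) = 13,  t(41) = 3,  t(42) = 13,  t(43) = 15,  t(44) = 17,  t(45) = 3,  t(46) = 21,  t(47) = 27,  t(48) = 9,  t(49) = 15,  t(50) = 9,  t(51) = 19,  t(52) = 1.
Since (t(51), t(52)) = (t(3), t(4)) = (19, 1) (two consecutive terms determine the rest), the sequence is eventually periodic: after a pre-period of length 2 it cycles with period 48.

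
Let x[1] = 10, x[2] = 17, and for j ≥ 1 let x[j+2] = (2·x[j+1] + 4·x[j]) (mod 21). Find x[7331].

2

Listing terms: x[1] = 10, x[2] = 17, x[3] = 11, x[4] = 6, x[5] = 14, x[6] = 10, x[7] = 13, x[8] = 3, x[9] = 16, x[10] = 2, x[11] = 5, x[12] = 18, x[13] = 14, x[14] = 16, x[15] = 4, x[16] = 9, x[17] = 13, x[18] = 20, x[19] = 8, x[20] = 12, x[21] = 14, x[22] = 13, x[23] = 19, x[24] = 6, x[25] = 4, x[26] = 11, x[27] = 17, x[28] = 15, x[29] = 14, x[30] = 4, x[31] = 1, x[32] = 18, x[33] = 19, x[34] = 5, x[35] = 2, x[36] = 3, x[37] = 14, x[38] = 19, x[39] = 10, x[40] = 12, x[41] = 1, x[42] = 8, x[43] = 20, x[44] = 9, x[45] = 14, x[46] = 1, x[47] = 16, x[48] = 15, x[49] = 10, x[50] = 17.
The sequence repeats with period 48.
(7331 - 1) mod 48 = 34, so x[7331] = x[35] = 2.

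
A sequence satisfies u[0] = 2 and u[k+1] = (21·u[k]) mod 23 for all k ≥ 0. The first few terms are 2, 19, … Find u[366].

16

Computing terms: u[0] = 2,  u[1] = 19,  u[2] = 8,  u[3] = 7,  u[4] = 9,  u[5] = 5,  u[6] = 13,  u[7] = 20,  u[8] = 6,  u[9] = 11,  u[10] = 1,  u[11] = 21,  u[12] = 4,  u[13] = 15,  u[14] = 16,  u[15] = 14,  u[16] = 18,  u[17] = 10,  u[18] = 3,  u[19] = 17,  u[20] = 12,  u[21] = 22,  u[22] = 2.
The sequence repeats with period 22.
So u[366] = u[0 + ((366-0) mod 22)] = u[14] = 16.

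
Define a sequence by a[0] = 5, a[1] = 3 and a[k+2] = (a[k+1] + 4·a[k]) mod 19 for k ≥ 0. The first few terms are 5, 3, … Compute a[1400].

11

Computing terms: a[0] = 5,  a[1] = 3,  a[2] = 4,  a[3] = 16,  a[4] = 13,  a[5] = 1,  a[6] = 15,  a[7] = 0,  a[8] = 3,  a[9] = 3,  a[10] = 15,  a[11] = 8,  a[12] = 11,  a[13] = 5,  a[14] = 11,  a[15] = 12,  a[16] = 18,  a[17] = 9,  a[18] = 5,  a[19] = 3.
The sequence repeats with period 18.
So a[1400] = a[0 + ((1400-0) mod 18)] = a[14] = 11.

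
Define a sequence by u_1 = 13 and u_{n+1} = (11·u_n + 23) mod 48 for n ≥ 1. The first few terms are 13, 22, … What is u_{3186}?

22

u_1 = 13, u_2 = 22, u_3 = 25, u_4 = 10, u_5 = 37, u_6 = 46, u_7 = 1, u_8 = 34, u_9 = 13.
The sequence repeats with period 8.
(3186 - 1) mod 8 = 1, so u_{3186} = u_2 = 22.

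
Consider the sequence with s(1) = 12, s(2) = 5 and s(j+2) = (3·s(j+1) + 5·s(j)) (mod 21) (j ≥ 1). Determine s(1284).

Computing terms: s(1) = 12; s(2) = 5; s(3) = 12; s(4) = 19; s(5) = 12; s(6) = 5.
The sequence repeats with period 4.
So s(1284) = s(1 + ((1284-1) mod 4)) = s(4) = 19.

19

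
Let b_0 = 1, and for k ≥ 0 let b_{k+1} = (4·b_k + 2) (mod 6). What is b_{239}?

Listing terms: b_0 = 1; b_1 = 0; b_2 = 2; b_3 = 4; b_4 = 0.
Since b_4 = b_1 = 0, the sequence is eventually periodic: after a pre-period of length 1 it cycles with period 3.
For k ≥ 1, b_k depends only on (k - 1) mod 3. (239 - 1) mod 3 = 1, so b_{239} = b_2 = 2.

2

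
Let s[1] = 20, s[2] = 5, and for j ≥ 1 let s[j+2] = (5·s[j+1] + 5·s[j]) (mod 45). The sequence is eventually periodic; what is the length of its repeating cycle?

3

We have s[1] = 20; s[2] = 5; s[3] = 35; s[4] = 20; s[5] = 5.
The sequence repeats with period 3.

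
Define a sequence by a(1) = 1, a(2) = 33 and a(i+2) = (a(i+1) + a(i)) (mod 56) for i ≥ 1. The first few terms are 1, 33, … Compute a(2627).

We have a(1) = 1, a(2) = 33, a(3) = 34, a(4) = 11, a(5) = 45, a(6) = 0, a(7) = 45, a(8) = 45, a(9) = 34, a(10) = 23, a(11) = 1, a(12) = 24, a(13) = 25, a(14) = 49, a(15) = 18, a(16) = 11, a(17) = 29, a(18) = 40, a(19) = 13, a(20) = 53, a(21) = 10, a(22) = 7, a(23) = 17, a(24) = 24, a(25) = 41, a(26) = 9, a(27) = 50, a(28) = 3, a(29) = 53, a(30) = 0, a(31) = 53, a(32) = 53, a(33) = 50, a(34) = 47, a(35) = 41, a(36) = 32, a(37) = 17, a(38) = 49, a(39) = 10, a(40) = 3, a(41) = 13, a(42) = 16, a(43) = 29, a(44) = 45, a(45) = 18, a(46) = 7, a(47) = 25, a(48) = 32, a(49) = 1, a(50) = 33.
Since (a(49), a(50)) = (a(1), a(2)) = (1, 33) (two consecutive terms determine the rest), the sequence is periodic with period 48.
(2627 - 1) mod 48 = 34, so a(2627) = a(35) = 41.

41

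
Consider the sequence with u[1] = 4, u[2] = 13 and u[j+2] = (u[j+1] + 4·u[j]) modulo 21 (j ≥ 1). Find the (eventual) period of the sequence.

48

Computing terms: u[1] = 4, u[2] = 13, u[3] = 8, u[4] = 18, u[5] = 8, u[6] = 17, u[7] = 7, u[8] = 12, u[9] = 19, u[10] = 4, u[11] = 17, u[12] = 12, u[13] = 17, u[14] = 2, u[15] = 7, u[16] = 15, u[17] = 1, u[18] = 19, u[19] = 2, u[20] = 15, u[21] = 2, u[22] = 20, u[23] = 7, u[24] = 3, u[25] = 10, u[26] = 1, u[27] = 20, u[28] = 3, u[29] = 20, u[30] = 11, u[31] = 7, u[32] = 9, u[33] = 16, u[34] = 10, u[35] = 11, u[36] = 9, u[37] = 11, u[38] = 5, u[39] = 7, u[40] = 6, u[41] = 13, u[42] = 16, u[43] = 5, u[44] = 6, u[45] = 5, u[46] = 8, u[47] = 7, u[48] = 18, u[49] = 4, u[50] = 13.
Since (u[49], u[50]) = (u[1], u[2]) = (4, 13) (two consecutive terms determine the rest), the sequence is periodic with period 48.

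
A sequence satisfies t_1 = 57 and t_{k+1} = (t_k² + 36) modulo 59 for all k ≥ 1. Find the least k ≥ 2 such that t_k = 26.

8

We have t_1 = 57; t_2 = 40; t_3 = 43; t_4 = 56; t_5 = 45; t_6 = 55; t_7 = 52; t_8 = 26; t_9 = 4; t_{10} = 52.
Since t_{10} = t_7 = 52, the sequence is eventually periodic: after a pre-period of length 6 it cycles with period 3.
The value 26 first appears (with k ≥ 2) at t_8.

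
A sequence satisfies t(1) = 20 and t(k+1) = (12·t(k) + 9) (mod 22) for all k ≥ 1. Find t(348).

Listing terms: t(1) = 20, t(2) = 7, t(3) = 5, t(4) = 3, t(5) = 1, t(6) = 21, t(7) = 19, t(8) = 17, t(9) = 15, t(10) = 13, t(11) = 11, t(12) = 9, t(13) = 7.
Since t(13) = t(2) = 7, the sequence is eventually periodic: after a pre-period of length 1 it cycles with period 11.
For k ≥ 2, t(k) depends only on (k - 2) mod 11. (348 - 2) mod 11 = 5, so t(348) = t(7) = 19.

19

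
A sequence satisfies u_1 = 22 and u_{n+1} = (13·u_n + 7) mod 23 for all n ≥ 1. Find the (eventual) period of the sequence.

Listing terms: u_1 = 22; u_2 = 17; u_3 = 21; u_4 = 4; u_5 = 13; u_6 = 15; u_7 = 18; u_8 = 11; u_9 = 12; u_{10} = 2; u_{11} = 10; u_{12} = 22.
The sequence repeats with period 11.

11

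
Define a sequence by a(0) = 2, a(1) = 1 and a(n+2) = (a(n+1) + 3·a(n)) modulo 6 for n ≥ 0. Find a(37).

1

a(0) = 2; a(1) = 1; a(2) = 1; a(3) = 4; a(4) = 1; a(5) = 1.
Since (a(4), a(5)) = (a(1), a(2)) = (1, 1) (two consecutive terms determine the rest), the sequence is eventually periodic: after a pre-period of length 1 it cycles with period 3.
For n ≥ 1, a(n) depends only on (n - 1) mod 3. (37 - 1) mod 3 = 0, so a(37) = a(1) = 1.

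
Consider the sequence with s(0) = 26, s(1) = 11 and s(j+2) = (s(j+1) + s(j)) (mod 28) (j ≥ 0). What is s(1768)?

Computing terms: s(0) = 26; s(1) = 11; s(2) = 9; s(3) = 20; s(4) = 1; s(5) = 21; s(6) = 22; s(7) = 15; s(8) = 9; s(9) = 24; s(10) = 5; s(11) = 1; s(12) = 6; s(13) = 7; s(14) = 13; s(15) = 20; s(16) = 5; s(17) = 25; s(18) = 2; s(19) = 27; s(20) = 1; s(21) = 0; s(22) = 1; s(23) = 1; s(24) = 2; s(25) = 3; s(26) = 5; s(27) = 8; s(28) = 13; s(29) = 21; s(30) = 6; s(31) = 27; s(32) = 5; s(33) = 4; s(34) = 9; s(35) = 13; s(36) = 22; s(37) = 7; s(38) = 1; s(39) = 8; s(40) = 9; s(41) = 17; s(42) = 26; s(43) = 15; s(44) = 13; s(45) = 0; s(46) = 13; s(47) = 13; s(48) = 26; s(49) = 11.
Since (s(48), s(49)) = (s(0), s(1)) = (26, 11) (two consecutive terms determine the rest), the sequence is periodic with period 48.
(1768 - 0) mod 48 = 40, so s(1768) = s(40) = 9.

9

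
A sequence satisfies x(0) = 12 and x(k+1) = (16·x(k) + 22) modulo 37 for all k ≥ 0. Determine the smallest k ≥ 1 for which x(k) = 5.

2

x(0) = 12,  x(1) = 29,  x(2) = 5,  x(3) = 28,  x(4) = 26,  x(5) = 31,  x(6) = 0,  x(7) = 22,  x(8) = 4,  x(9) = 12.
The sequence repeats with period 9.
The value 5 first appears (with k ≥ 1) at x(2).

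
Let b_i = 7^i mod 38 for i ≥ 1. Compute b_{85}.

b_1 = 7; b_2 = 11; b_3 = 1; b_4 = 7.
The sequence repeats with period 3.
So b_{85} = b_{1 + ((85-1) mod 3)} = b_1 = 7.

7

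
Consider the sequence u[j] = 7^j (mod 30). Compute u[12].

1

u[0] = 1,  u[1] = 7,  u[2] = 19,  u[3] = 13,  u[4] = 1.
The sequence repeats with period 4.
So u[12] = u[0 + ((12-0) mod 4)] = u[0] = 1.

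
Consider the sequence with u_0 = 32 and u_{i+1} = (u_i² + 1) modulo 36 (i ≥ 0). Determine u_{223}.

Listing terms: u_0 = 32,  u_1 = 17,  u_2 = 2,  u_3 = 5,  u_4 = 26,  u_5 = 29,  u_6 = 14,  u_7 = 17.
Since u_7 = u_1 = 17, the sequence is eventually periodic: after a pre-period of length 1 it cycles with period 6.
For i ≥ 1, u_i depends only on (i - 1) mod 6. (223 - 1) mod 6 = 0, so u_{223} = u_1 = 17.

17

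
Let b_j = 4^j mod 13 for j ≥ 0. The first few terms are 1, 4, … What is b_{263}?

10

We have b_0 = 1; b_1 = 4; b_2 = 3; b_3 = 12; b_4 = 9; b_5 = 10; b_6 = 1.
The sequence repeats with period 6.
So b_{263} = b_{0 + ((263-0) mod 6)} = b_5 = 10.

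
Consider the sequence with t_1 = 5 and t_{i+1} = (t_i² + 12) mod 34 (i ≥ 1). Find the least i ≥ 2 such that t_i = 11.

Listing terms: t_1 = 5, t_2 = 3, t_3 = 21, t_4 = 11, t_5 = 31, t_6 = 21.
Since t_6 = t_3 = 21, the sequence is eventually periodic: after a pre-period of length 2 it cycles with period 3.
The value 11 first appears (with i ≥ 2) at t_4.

4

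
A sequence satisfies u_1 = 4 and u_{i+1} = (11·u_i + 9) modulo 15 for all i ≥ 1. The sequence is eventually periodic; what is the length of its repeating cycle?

10

We have u_1 = 4,  u_2 = 8,  u_3 = 7,  u_4 = 11,  u_5 = 10,  u_6 = 14,  u_7 = 13,  u_8 = 2,  u_9 = 1,  u_{10} = 5,  u_{11} = 4.
Since u_{11} = u_1 = 4, the sequence is periodic with period 10.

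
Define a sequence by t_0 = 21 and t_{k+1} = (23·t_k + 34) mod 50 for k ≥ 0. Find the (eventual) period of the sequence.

t_0 = 21; t_1 = 17; t_2 = 25; t_3 = 9; t_4 = 41; t_5 = 27; t_6 = 5; t_7 = 49; t_8 = 11; t_9 = 37; t_{10} = 35; t_{11} = 39; t_{12} = 31; t_{13} = 47; t_{14} = 15; t_{15} = 29; t_{16} = 1; t_{17} = 7; t_{18} = 45; t_{19} = 19; t_{20} = 21.
The sequence repeats with period 20.

20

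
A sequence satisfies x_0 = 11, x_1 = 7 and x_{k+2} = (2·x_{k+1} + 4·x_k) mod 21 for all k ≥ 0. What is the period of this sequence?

Listing terms: x_0 = 11,  x_1 = 7,  x_2 = 16,  x_3 = 18,  x_4 = 16,  x_5 = 20,  x_6 = 20,  x_7 = 15,  x_8 = 5,  x_9 = 7,  x_{10} = 13,  x_{11} = 12,  x_{12} = 13,  x_{13} = 11,  x_{14} = 11,  x_{15} = 3,  x_{16} = 8,  x_{17} = 7,  x_{18} = 4,  x_{19} = 15,  x_{20} = 4,  x_{21} = 5,  x_{22} = 5,  x_{23} = 9,  x_{24} = 17,  x_{25} = 7,  x_{26} = 19,  x_{27} = 3,  x_{28} = 19,  x_{29} = 8,  x_{30} = 8,  x_{31} = 6,  x_{32} = 2,  x_{33} = 7,  x_{34} = 1,  x_{35} = 9,  x_{36} = 1,  x_{37} = 17,  x_{38} = 17,  x_{39} = 18,  x_{40} = 20,  x_{41} = 7,  x_{42} = 10,  x_{43} = 6,  x_{44} = 10,  x_{45} = 2,  x_{46} = 2,  x_{47} = 12,  x_{48} = 11,  x_{49} = 7.
Since (x_{48}, x_{49}) = (x_0, x_1) = (11, 7) (two consecutive terms determine the rest), the sequence is periodic with period 48.

48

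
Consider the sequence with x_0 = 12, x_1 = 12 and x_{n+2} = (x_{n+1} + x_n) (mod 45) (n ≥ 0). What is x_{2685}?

6

x_0 = 12; x_1 = 12; x_2 = 24; x_3 = 36; x_4 = 15; x_5 = 6; x_6 = 21; x_7 = 27; x_8 = 3; x_9 = 30; x_{10} = 33; x_{11} = 18; x_{12} = 6; x_{13} = 24; x_{14} = 30; x_{15} = 9; x_{16} = 39; x_{17} = 3; x_{18} = 42; x_{19} = 0; x_{20} = 42; x_{21} = 42; x_{22} = 39; x_{23} = 36; x_{24} = 30; x_{25} = 21; x_{26} = 6; x_{27} = 27; x_{28} = 33; x_{29} = 15; x_{30} = 3; x_{31} = 18; x_{32} = 21; x_{33} = 39; x_{34} = 15; x_{35} = 9; x_{36} = 24; x_{37} = 33; x_{38} = 12; x_{39} = 0; x_{40} = 12; x_{41} = 12.
Since (x_{40}, x_{41}) = (x_0, x_1) = (12, 12) (two consecutive terms determine the rest), the sequence is periodic with period 40.
(2685 - 0) mod 40 = 5, so x_{2685} = x_5 = 6.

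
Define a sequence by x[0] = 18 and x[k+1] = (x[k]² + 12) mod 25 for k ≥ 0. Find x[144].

18

Computing terms: x[0] = 18; x[1] = 11; x[2] = 8; x[3] = 1; x[4] = 13; x[5] = 6; x[6] = 23; x[7] = 16; x[8] = 18.
The sequence repeats with period 8.
So x[144] = x[0 + ((144-0) mod 8)] = x[0] = 18.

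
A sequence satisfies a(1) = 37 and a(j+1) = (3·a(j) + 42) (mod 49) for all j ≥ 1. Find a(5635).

23

Computing terms: a(1) = 37, a(2) = 6, a(3) = 11, a(4) = 26, a(5) = 22, a(6) = 10, a(7) = 23, a(8) = 13, a(9) = 32, a(10) = 40, a(11) = 15, a(12) = 38, a(13) = 9, a(14) = 20, a(15) = 4, a(16) = 5, a(17) = 8, a(18) = 17, a(19) = 44, a(20) = 27, a(21) = 25, a(22) = 19, a(23) = 1, a(24) = 45, a(25) = 30, a(26) = 34, a(27) = 46, a(28) = 33, a(29) = 43, a(30) = 24, a(31) = 16, a(32) = 41, a(33) = 18, a(34) = 47, a(35) = 36, a(36) = 3, a(37) = 2, a(38) = 48, a(39) = 39, a(40) = 12, a(41) = 29, a(42) = 31, a(43) = 37.
The sequence repeats with period 42.
(5635 - 1) mod 42 = 6, so a(5635) = a(7) = 23.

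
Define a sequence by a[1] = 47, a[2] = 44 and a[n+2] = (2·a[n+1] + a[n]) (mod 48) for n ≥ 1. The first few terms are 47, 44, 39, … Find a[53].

Listing terms: a[1] = 47,  a[2] = 44,  a[3] = 39,  a[4] = 26,  a[5] = 43,  a[6] = 16,  a[7] = 27,  a[8] = 22,  a[9] = 23,  a[10] = 20,  a[11] = 15,  a[12] = 2,  a[13] = 19,  a[14] = 40,  a[15] = 3,  a[16] = 46,  a[17] = 47,  a[18] = 44.
Since (a[17], a[18]) = (a[1], a[2]) = (47, 44) (two consecutive terms determine the rest), the sequence is periodic with period 16.
So a[53] = a[1 + ((53-1) mod 16)] = a[5] = 43.

43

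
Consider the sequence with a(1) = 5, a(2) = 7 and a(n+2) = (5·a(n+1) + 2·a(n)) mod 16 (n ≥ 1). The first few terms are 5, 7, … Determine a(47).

13

Listing terms: a(1) = 5; a(2) = 7; a(3) = 13; a(4) = 15; a(5) = 5; a(6) = 7.
The sequence repeats with period 4.
(47 - 1) mod 4 = 2, so a(47) = a(3) = 13.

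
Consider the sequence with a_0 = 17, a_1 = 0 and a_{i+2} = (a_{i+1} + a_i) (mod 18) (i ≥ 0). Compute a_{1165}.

0

a_0 = 17; a_1 = 0; a_2 = 17; a_3 = 17; a_4 = 16; a_5 = 15; a_6 = 13; a_7 = 10; a_8 = 5; a_9 = 15; a_{10} = 2; a_{11} = 17; a_{12} = 1; a_{13} = 0; a_{14} = 1; a_{15} = 1; a_{16} = 2; a_{17} = 3; a_{18} = 5; a_{19} = 8; a_{20} = 13; a_{21} = 3; a_{22} = 16; a_{23} = 1; a_{24} = 17; a_{25} = 0.
The sequence repeats with period 24.
(1165 - 0) mod 24 = 13, so a_{1165} = a_{13} = 0.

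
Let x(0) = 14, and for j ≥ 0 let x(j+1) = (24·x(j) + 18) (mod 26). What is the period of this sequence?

12

We have x(0) = 14, x(1) = 16, x(2) = 12, x(3) = 20, x(4) = 4, x(5) = 10, x(6) = 24, x(7) = 22, x(8) = 0, x(9) = 18, x(10) = 8, x(11) = 2, x(12) = 14.
Since x(12) = x(0) = 14, the sequence is periodic with period 12.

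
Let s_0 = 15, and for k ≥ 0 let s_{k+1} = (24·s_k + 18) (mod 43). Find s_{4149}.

Computing terms: s_0 = 15, s_1 = 34, s_2 = 17, s_3 = 39, s_4 = 8, s_5 = 38, s_6 = 27, s_7 = 21, s_8 = 6, s_9 = 33, s_{10} = 36, s_{11} = 22, s_{12} = 30, s_{13} = 7, s_{14} = 14, s_{15} = 10, s_{16} = 0, s_{17} = 18, s_{18} = 20, s_{19} = 25, s_{20} = 16, s_{21} = 15.
Since s_{21} = s_0 = 15, the sequence is periodic with period 21.
(4149 - 0) mod 21 = 12, so s_{4149} = s_{12} = 30.

30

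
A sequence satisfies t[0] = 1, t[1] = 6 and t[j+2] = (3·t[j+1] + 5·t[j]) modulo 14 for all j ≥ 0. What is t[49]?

t[0] = 1, t[1] = 6, t[2] = 9, t[3] = 1, t[4] = 6.
Since (t[3], t[4]) = (t[0], t[1]) = (1, 6) (two consecutive terms determine the rest), the sequence is periodic with period 3.
So t[49] = t[0 + ((49-0) mod 3)] = t[1] = 6.

6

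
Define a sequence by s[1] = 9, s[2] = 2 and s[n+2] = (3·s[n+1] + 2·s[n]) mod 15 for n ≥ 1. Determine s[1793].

s[1] = 9, s[2] = 2, s[3] = 9, s[4] = 1, s[5] = 6, s[6] = 5, s[7] = 12, s[8] = 1, s[9] = 12, s[10] = 8, s[11] = 3, s[12] = 10, s[13] = 6, s[14] = 8, s[15] = 6, s[16] = 4, s[17] = 9, s[18] = 5, s[19] = 3, s[20] = 4, s[21] = 3, s[22] = 2, s[23] = 12, s[24] = 10, s[25] = 9, s[26] = 2.
The sequence repeats with period 24.
(1793 - 1) mod 24 = 16, so s[1793] = s[17] = 9.

9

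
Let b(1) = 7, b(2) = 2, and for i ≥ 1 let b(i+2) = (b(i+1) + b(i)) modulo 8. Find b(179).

Computing terms: b(1) = 7, b(2) = 2, b(3) = 1, b(4) = 3, b(5) = 4, b(6) = 7, b(7) = 3, b(8) = 2, b(9) = 5, b(10) = 7, b(11) = 4, b(12) = 3, b(13) = 7, b(14) = 2.
Since (b(13), b(14)) = (b(1), b(2)) = (7, 2) (two consecutive terms determine the rest), the sequence is periodic with period 12.
So b(179) = b(1 + ((179-1) mod 12)) = b(11) = 4.

4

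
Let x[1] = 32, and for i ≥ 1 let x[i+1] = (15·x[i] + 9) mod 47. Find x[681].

Computing terms: x[1] = 32, x[2] = 19, x[3] = 12, x[4] = 1, x[5] = 24, x[6] = 40, x[7] = 45, x[8] = 26, x[9] = 23, x[10] = 25, x[11] = 8, x[12] = 35, x[13] = 17, x[14] = 29, x[15] = 21, x[16] = 42, x[17] = 28, x[18] = 6, x[19] = 5, x[20] = 37, x[21] = 0, x[22] = 9, x[23] = 3, x[24] = 7, x[25] = 20, x[26] = 27, x[27] = 38, x[28] = 15, x[29] = 46, x[30] = 41, x[31] = 13, x[32] = 16, x[33] = 14, x[34] = 31, x[35] = 4, x[36] = 22, x[37] = 10, x[38] = 18, x[39] = 44, x[40] = 11, x[41] = 33, x[42] = 34, x[43] = 2, x[44] = 39, x[45] = 30, x[46] = 36, x[47] = 32.
Since x[47] = x[1] = 32, the sequence is periodic with period 46.
(681 - 1) mod 46 = 36, so x[681] = x[37] = 10.

10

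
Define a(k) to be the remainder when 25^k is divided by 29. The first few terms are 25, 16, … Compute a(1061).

Listing terms: a(1) = 25; a(2) = 16; a(3) = 23; a(4) = 24; a(5) = 20; a(6) = 7; a(7) = 1; a(8) = 25.
Since a(8) = a(1) = 25, the sequence is periodic with period 7.
(1061 - 1) mod 7 = 3, so a(1061) = a(4) = 24.

24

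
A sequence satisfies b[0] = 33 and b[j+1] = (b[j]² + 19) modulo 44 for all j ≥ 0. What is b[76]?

19

We have b[0] = 33, b[1] = 8, b[2] = 39, b[3] = 0, b[4] = 19, b[5] = 28, b[6] = 11, b[7] = 8.
Since b[7] = b[1] = 8, the sequence is eventually periodic: after a pre-period of length 1 it cycles with period 6.
For j ≥ 1, b[j] depends only on (j - 1) mod 6. (76 - 1) mod 6 = 3, so b[76] = b[4] = 19.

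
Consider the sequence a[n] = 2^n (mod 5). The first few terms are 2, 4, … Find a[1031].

a[1] = 2; a[2] = 4; a[3] = 3; a[4] = 1; a[5] = 2.
Since a[5] = a[1] = 2, the sequence is periodic with period 4.
(1031 - 1) mod 4 = 2, so a[1031] = a[3] = 3.

3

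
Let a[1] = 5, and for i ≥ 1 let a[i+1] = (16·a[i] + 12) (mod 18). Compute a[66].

8

Computing terms: a[1] = 5; a[2] = 2; a[3] = 8; a[4] = 14; a[5] = 2.
Since a[5] = a[2] = 2, the sequence is eventually periodic: after a pre-period of length 1 it cycles with period 3.
For i ≥ 2, a[i] depends only on (i - 2) mod 3. (66 - 2) mod 3 = 1, so a[66] = a[3] = 8.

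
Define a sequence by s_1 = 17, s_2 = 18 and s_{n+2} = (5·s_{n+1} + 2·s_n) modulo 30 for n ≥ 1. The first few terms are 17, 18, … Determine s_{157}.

Listing terms: s_1 = 17, s_2 = 18, s_3 = 4, s_4 = 26, s_5 = 18, s_6 = 22, s_7 = 26, s_8 = 24, s_9 = 22, s_{10} = 8, s_{11} = 24, s_{12} = 16, s_{13} = 8, s_{14} = 12, s_{15} = 16, s_{16} = 14, s_{17} = 12, s_{18} = 28, s_{19} = 14, s_{20} = 6, s_{21} = 28, s_{22} = 2, s_{23} = 6, s_{24} = 4, s_{25} = 2, s_{26} = 18, s_{27} = 4.
Since (s_{26}, s_{27}) = (s_2, s_3) = (18, 4) (two consecutive terms determine the rest), the sequence is eventually periodic: after a pre-period of length 1 it cycles with period 24.
For n ≥ 2, s_n depends only on (n - 2) mod 24. (157 - 2) mod 24 = 11, so s_{157} = s_{13} = 8.

8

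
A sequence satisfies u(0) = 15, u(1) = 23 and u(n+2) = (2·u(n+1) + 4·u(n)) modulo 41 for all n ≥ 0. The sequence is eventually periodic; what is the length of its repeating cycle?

Computing terms: u(0) = 15,  u(1) = 23,  u(2) = 24,  u(3) = 17,  u(4) = 7,  u(5) = 0,  u(6) = 28,  u(7) = 15,  u(8) = 19,  u(9) = 16,  u(10) = 26,  u(11) = 34,  u(12) = 8,  u(13) = 29,  u(14) = 8,  u(15) = 9,  u(16) = 9,  u(17) = 13,  u(18) = 21,  u(19) = 12,  u(20) = 26,  u(21) = 18,  u(22) = 17,  u(23) = 24,  u(24) = 34,  u(25) = 0,  u(26) = 13,  u(27) = 26,  u(28) = 22,  u(29) = 25,  u(30) = 15,  u(31) = 7,  u(32) = 33,  u(33) = 12,  u(34) = 33,  u(35) = 32,  u(36) = 32,  u(37) = 28,  u(38) = 20,  u(39) = 29,  u(40) = 15,  u(41) = 23.
The sequence repeats with period 40.

40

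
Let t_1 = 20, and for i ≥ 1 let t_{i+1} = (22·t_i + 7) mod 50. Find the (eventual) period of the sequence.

20

We have t_1 = 20,  t_2 = 47,  t_3 = 41,  t_4 = 9,  t_5 = 5,  t_6 = 17,  t_7 = 31,  t_8 = 39,  t_9 = 15,  t_{10} = 37,  t_{11} = 21,  t_{12} = 19,  t_{13} = 25,  t_{14} = 7,  t_{15} = 11,  t_{16} = 49,  t_{17} = 35,  t_{18} = 27,  t_{19} = 1,  t_{20} = 29,  t_{21} = 45,  t_{22} = 47.
Since t_{22} = t_2 = 47, the sequence is eventually periodic: after a pre-period of length 1 it cycles with period 20.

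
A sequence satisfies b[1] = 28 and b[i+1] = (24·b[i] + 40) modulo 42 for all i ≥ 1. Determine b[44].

We have b[1] = 28, b[2] = 40, b[3] = 34, b[4] = 16, b[5] = 4, b[6] = 10, b[7] = 28.
Since b[7] = b[1] = 28, the sequence is periodic with period 6.
(44 - 1) mod 6 = 1, so b[44] = b[2] = 40.

40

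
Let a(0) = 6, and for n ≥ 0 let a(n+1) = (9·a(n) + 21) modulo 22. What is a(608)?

4

a(0) = 6, a(1) = 9, a(2) = 14, a(3) = 15, a(4) = 2, a(5) = 17, a(6) = 20, a(7) = 3, a(8) = 4, a(9) = 13, a(10) = 6.
Since a(10) = a(0) = 6, the sequence is periodic with period 10.
So a(608) = a(0 + ((608-0) mod 10)) = a(8) = 4.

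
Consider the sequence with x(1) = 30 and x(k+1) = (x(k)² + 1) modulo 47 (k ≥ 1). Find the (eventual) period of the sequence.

We have x(1) = 30, x(2) = 8, x(3) = 18, x(4) = 43, x(5) = 17, x(6) = 8.
Since x(6) = x(2) = 8, the sequence is eventually periodic: after a pre-period of length 1 it cycles with period 4.

4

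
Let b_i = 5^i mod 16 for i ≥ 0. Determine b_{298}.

Listing terms: b_0 = 1,  b_1 = 5,  b_2 = 9,  b_3 = 13,  b_4 = 1.
Since b_4 = b_0 = 1, the sequence is periodic with period 4.
So b_{298} = b_{0 + ((298-0) mod 4)} = b_2 = 9.

9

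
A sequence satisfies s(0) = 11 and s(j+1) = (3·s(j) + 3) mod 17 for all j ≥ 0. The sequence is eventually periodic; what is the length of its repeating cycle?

16

Computing terms: s(0) = 11, s(1) = 2, s(2) = 9, s(3) = 13, s(4) = 8, s(5) = 10, s(6) = 16, s(7) = 0, s(8) = 3, s(9) = 12, s(10) = 5, s(11) = 1, s(12) = 6, s(13) = 4, s(14) = 15, s(15) = 14, s(16) = 11.
Since s(16) = s(0) = 11, the sequence is periodic with period 16.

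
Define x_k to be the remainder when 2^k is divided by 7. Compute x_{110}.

4

x_1 = 2,  x_2 = 4,  x_3 = 1,  x_4 = 2.
The sequence repeats with period 3.
So x_{110} = x_{1 + ((110-1) mod 3)} = x_2 = 4.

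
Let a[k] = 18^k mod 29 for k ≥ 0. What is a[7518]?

Listing terms: a[0] = 1,  a[1] = 18,  a[2] = 5,  a[3] = 3,  a[4] = 25,  a[5] = 15,  a[6] = 9,  a[7] = 17,  a[8] = 16,  a[9] = 27,  a[10] = 22,  a[11] = 19,  a[12] = 23,  a[13] = 8,  a[14] = 28,  a[15] = 11,  a[16] = 24,  a[17] = 26,  a[18] = 4,  a[19] = 14,  a[20] = 20,  a[21] = 12,  a[22] = 13,  a[23] = 2,  a[24] = 7,  a[25] = 10,  a[26] = 6,  a[27] = 21,  a[28] = 1.
Since a[28] = a[0] = 1, the sequence is periodic with period 28.
(7518 - 0) mod 28 = 14, so a[7518] = a[14] = 28.

28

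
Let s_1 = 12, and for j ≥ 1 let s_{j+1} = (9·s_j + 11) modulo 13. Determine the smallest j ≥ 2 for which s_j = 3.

We have s_1 = 12,  s_2 = 2,  s_3 = 3,  s_4 = 12.
Since s_4 = s_1 = 12, the sequence is periodic with period 3.
The value 3 first appears (with j ≥ 2) at s_3.

3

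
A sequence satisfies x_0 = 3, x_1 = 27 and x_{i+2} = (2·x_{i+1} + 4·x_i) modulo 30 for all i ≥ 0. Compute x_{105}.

18

Listing terms: x_0 = 3, x_1 = 27, x_2 = 6, x_3 = 0, x_4 = 24, x_5 = 18, x_6 = 12, x_7 = 6, x_8 = 0.
Since (x_7, x_8) = (x_2, x_3) = (6, 0) (two consecutive terms determine the rest), the sequence is eventually periodic: after a pre-period of length 2 it cycles with period 5.
For i ≥ 2, x_i depends only on (i - 2) mod 5. (105 - 2) mod 5 = 3, so x_{105} = x_5 = 18.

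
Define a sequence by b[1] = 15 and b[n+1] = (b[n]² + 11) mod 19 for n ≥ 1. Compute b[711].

b[1] = 15; b[2] = 8; b[3] = 18; b[4] = 12; b[5] = 3; b[6] = 1; b[7] = 12.
Since b[7] = b[4] = 12, the sequence is eventually periodic: after a pre-period of length 3 it cycles with period 3.
For n ≥ 4, b[n] depends only on (n - 4) mod 3. (711 - 4) mod 3 = 2, so b[711] = b[6] = 1.

1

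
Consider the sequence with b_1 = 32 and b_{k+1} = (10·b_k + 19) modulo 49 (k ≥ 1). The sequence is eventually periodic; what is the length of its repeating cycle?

We have b_1 = 32; b_2 = 45; b_3 = 28; b_4 = 5; b_5 = 20; b_6 = 23; b_7 = 4; b_8 = 10; b_9 = 21; b_{10} = 33; b_{11} = 6; b_{12} = 30; b_{13} = 25; b_{14} = 24; b_{15} = 14; b_{16} = 12; b_{17} = 41; b_{18} = 37; b_{19} = 46; b_{20} = 38; b_{21} = 7; b_{22} = 40; b_{23} = 27; b_{24} = 44; b_{25} = 18; b_{26} = 3; b_{27} = 0; b_{28} = 19; b_{29} = 13; b_{30} = 2; b_{31} = 39; b_{32} = 17; b_{33} = 42; b_{34} = 47; b_{35} = 48; b_{36} = 9; b_{37} = 11; b_{38} = 31; b_{39} = 35; b_{40} = 26; b_{41} = 34; b_{42} = 16; b_{43} = 32.
The sequence repeats with period 42.

42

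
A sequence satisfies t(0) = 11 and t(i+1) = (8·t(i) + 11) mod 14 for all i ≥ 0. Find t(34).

Listing terms: t(0) = 11,  t(1) = 1,  t(2) = 5,  t(3) = 9,  t(4) = 13,  t(5) = 3,  t(6) = 7,  t(7) = 11.
Since t(7) = t(0) = 11, the sequence is periodic with period 7.
So t(34) = t(0 + ((34-0) mod 7)) = t(6) = 7.

7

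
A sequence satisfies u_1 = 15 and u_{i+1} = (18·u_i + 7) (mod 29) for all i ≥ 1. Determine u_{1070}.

Listing terms: u_1 = 15, u_2 = 16, u_3 = 5, u_4 = 10, u_5 = 13, u_6 = 9, u_7 = 24, u_8 = 4, u_9 = 21, u_{10} = 8, u_{11} = 6, u_{12} = 28, u_{13} = 18, u_{14} = 12, u_{15} = 20, u_{16} = 19, u_{17} = 1, u_{18} = 25, u_{19} = 22, u_{20} = 26, u_{21} = 11, u_{22} = 2, u_{23} = 14, u_{24} = 27, u_{25} = 0, u_{26} = 7, u_{27} = 17, u_{28} = 23, u_{29} = 15.
Since u_{29} = u_1 = 15, the sequence is periodic with period 28.
(1070 - 1) mod 28 = 5, so u_{1070} = u_6 = 9.

9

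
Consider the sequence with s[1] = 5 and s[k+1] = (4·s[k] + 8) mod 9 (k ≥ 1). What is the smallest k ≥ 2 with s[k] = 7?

Listing terms: s[1] = 5; s[2] = 1; s[3] = 3; s[4] = 2; s[5] = 7; s[6] = 0; s[7] = 8; s[8] = 4; s[9] = 6; s[10] = 5.
The sequence repeats with period 9.
The value 7 first appears (with k ≥ 2) at s[5].

5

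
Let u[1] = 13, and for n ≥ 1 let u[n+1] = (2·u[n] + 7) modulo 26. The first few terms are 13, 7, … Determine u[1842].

9

Listing terms: u[1] = 13, u[2] = 7, u[3] = 21, u[4] = 23, u[5] = 1, u[6] = 9, u[7] = 25, u[8] = 5, u[9] = 17, u[10] = 15, u[11] = 11, u[12] = 3, u[13] = 13.
Since u[13] = u[1] = 13, the sequence is periodic with period 12.
So u[1842] = u[1 + ((1842-1) mod 12)] = u[6] = 9.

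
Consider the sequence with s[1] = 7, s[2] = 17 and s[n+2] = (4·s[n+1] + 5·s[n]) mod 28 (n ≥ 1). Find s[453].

19

s[1] = 7,  s[2] = 17,  s[3] = 19,  s[4] = 21,  s[5] = 11,  s[6] = 9,  s[7] = 7,  s[8] = 17.
Since (s[7], s[8]) = (s[1], s[2]) = (7, 17) (two consecutive terms determine the rest), the sequence is periodic with period 6.
So s[453] = s[1 + ((453-1) mod 6)] = s[3] = 19.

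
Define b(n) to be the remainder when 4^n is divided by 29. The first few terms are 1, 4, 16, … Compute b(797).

Listing terms: b(0) = 1; b(1) = 4; b(2) = 16; b(3) = 6; b(4) = 24; b(5) = 9; b(6) = 7; b(7) = 28; b(8) = 25; b(9) = 13; b(10) = 23; b(11) = 5; b(12) = 20; b(13) = 22; b(14) = 1.
The sequence repeats with period 14.
So b(797) = b(0 + ((797-0) mod 14)) = b(13) = 22.

22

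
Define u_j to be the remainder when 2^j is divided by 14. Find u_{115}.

2

We have u_0 = 1, u_1 = 2, u_2 = 4, u_3 = 8, u_4 = 2.
Since u_4 = u_1 = 2, the sequence is eventually periodic: after a pre-period of length 1 it cycles with period 3.
For j ≥ 1, u_j depends only on (j - 1) mod 3. (115 - 1) mod 3 = 0, so u_{115} = u_1 = 2.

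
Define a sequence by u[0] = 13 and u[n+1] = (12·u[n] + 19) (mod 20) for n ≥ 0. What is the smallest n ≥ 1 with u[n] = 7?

3

u[0] = 13,  u[1] = 15,  u[2] = 19,  u[3] = 7,  u[4] = 3,  u[5] = 15.
Since u[5] = u[1] = 15, the sequence is eventually periodic: after a pre-period of length 1 it cycles with period 4.
The value 7 first appears (with n ≥ 1) at u[3].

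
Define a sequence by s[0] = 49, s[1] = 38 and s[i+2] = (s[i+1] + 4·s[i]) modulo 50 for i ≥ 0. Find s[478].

We have s[0] = 49; s[1] = 38; s[2] = 34; s[3] = 36; s[4] = 22; s[5] = 16; s[6] = 4; s[7] = 18; s[8] = 34; s[9] = 6; s[10] = 42; s[11] = 16; s[12] = 34; s[13] = 48; s[14] = 34; s[15] = 26; s[16] = 12; s[17] = 16; s[18] = 14; s[19] = 28; s[20] = 34; s[21] = 46; s[22] = 32; s[23] = 16; s[24] = 44; s[25] = 8; s[26] = 34; s[27] = 16; s[28] = 2; s[29] = 16; s[30] = 24; s[31] = 38; s[32] = 34.
Since (s[31], s[32]) = (s[1], s[2]) = (38, 34) (two consecutive terms determine the rest), the sequence is eventually periodic: after a pre-period of length 1 it cycles with period 30.
For i ≥ 1, s[i] depends only on (i - 1) mod 30. (478 - 1) mod 30 = 27, so s[478] = s[28] = 2.

2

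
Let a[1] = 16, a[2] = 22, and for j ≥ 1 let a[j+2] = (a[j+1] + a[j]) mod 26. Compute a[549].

14

Computing terms: a[1] = 16; a[2] = 22; a[3] = 12; a[4] = 8; a[5] = 20; a[6] = 2; a[7] = 22; a[8] = 24; a[9] = 20; a[10] = 18; a[11] = 12; a[12] = 4; a[13] = 16; a[14] = 20; a[15] = 10; a[16] = 4; a[17] = 14; a[18] = 18; a[19] = 6; a[20] = 24; a[21] = 4; a[22] = 2; a[23] = 6; a[24] = 8; a[25] = 14; a[26] = 22; a[27] = 10; a[28] = 6; a[29] = 16; a[30] = 22.
The sequence repeats with period 28.
(549 - 1) mod 28 = 16, so a[549] = a[17] = 14.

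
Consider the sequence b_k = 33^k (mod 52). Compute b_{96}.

b_0 = 1,  b_1 = 33,  b_2 = 49,  b_3 = 5,  b_4 = 9,  b_5 = 37,  b_6 = 25,  b_7 = 45,  b_8 = 29,  b_9 = 21,  b_{10} = 17,  b_{11} = 41,  b_{12} = 1.
Since b_{12} = b_0 = 1, the sequence is periodic with period 12.
So b_{96} = b_{0 + ((96-0) mod 12)} = b_0 = 1.

1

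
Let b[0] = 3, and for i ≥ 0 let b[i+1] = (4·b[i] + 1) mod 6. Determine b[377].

5

We have b[0] = 3, b[1] = 1, b[2] = 5, b[3] = 3.
The sequence repeats with period 3.
(377 - 0) mod 3 = 2, so b[377] = b[2] = 5.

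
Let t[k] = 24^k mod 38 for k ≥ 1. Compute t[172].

24

t[1] = 24; t[2] = 6; t[3] = 30; t[4] = 36; t[5] = 28; t[6] = 26; t[7] = 16; t[8] = 4; t[9] = 20; t[10] = 24.
Since t[10] = t[1] = 24, the sequence is periodic with period 9.
(172 - 1) mod 9 = 0, so t[172] = t[1] = 24.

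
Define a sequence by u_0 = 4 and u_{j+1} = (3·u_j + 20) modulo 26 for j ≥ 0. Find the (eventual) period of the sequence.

u_0 = 4,  u_1 = 6,  u_2 = 12,  u_3 = 4.
Since u_3 = u_0 = 4, the sequence is periodic with period 3.

3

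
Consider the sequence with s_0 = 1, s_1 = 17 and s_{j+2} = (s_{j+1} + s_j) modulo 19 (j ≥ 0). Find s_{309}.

16

Computing terms: s_0 = 1,  s_1 = 17,  s_2 = 18,  s_3 = 16,  s_4 = 15,  s_5 = 12,  s_6 = 8,  s_7 = 1,  s_8 = 9,  s_9 = 10,  s_{10} = 0,  s_{11} = 10,  s_{12} = 10,  s_{13} = 1,  s_{14} = 11,  s_{15} = 12,  s_{16} = 4,  s_{17} = 16,  s_{18} = 1,  s_{19} = 17.
Since (s_{18}, s_{19}) = (s_0, s_1) = (1, 17) (two consecutive terms determine the rest), the sequence is periodic with period 18.
So s_{309} = s_{0 + ((309-0) mod 18)} = s_3 = 16.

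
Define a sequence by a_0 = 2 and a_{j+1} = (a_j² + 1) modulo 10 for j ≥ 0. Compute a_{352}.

0

Listing terms: a_0 = 2; a_1 = 5; a_2 = 6; a_3 = 7; a_4 = 0; a_5 = 1; a_6 = 2.
The sequence repeats with period 6.
So a_{352} = a_{0 + ((352-0) mod 6)} = a_4 = 0.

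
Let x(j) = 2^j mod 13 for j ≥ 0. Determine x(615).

8

Computing terms: x(0) = 1; x(1) = 2; x(2) = 4; x(3) = 8; x(4) = 3; x(5) = 6; x(6) = 12; x(7) = 11; x(8) = 9; x(9) = 5; x(10) = 10; x(11) = 7; x(12) = 1.
The sequence repeats with period 12.
So x(615) = x(0 + ((615-0) mod 12)) = x(3) = 8.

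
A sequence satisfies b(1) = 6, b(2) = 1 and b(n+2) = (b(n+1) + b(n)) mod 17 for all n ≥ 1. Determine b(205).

13

b(1) = 6,  b(2) = 1,  b(3) = 7,  b(4) = 8,  b(5) = 15,  b(6) = 6,  b(7) = 4,  b(8) = 10,  b(9) = 14,  b(10) = 7,  b(11) = 4,  b(12) = 11,  b(13) = 15,  b(14) = 9,  b(15) = 7,  b(16) = 16,  b(17) = 6,  b(18) = 5,  b(19) = 11,  b(20) = 16,  b(21) = 10,  b(22) = 9,  b(23) = 2,  b(24) = 11,  b(25) = 13,  b(26) = 7,  b(27) = 3,  b(28) = 10,  b(29) = 13,  b(30) = 6,  b(31) = 2,  b(32) = 8,  b(33) = 10,  b(34) = 1,  b(35) = 11,  b(36) = 12,  b(37) = 6,  b(38) = 1.
Since (b(37), b(38)) = (b(1), b(2)) = (6, 1) (two consecutive terms determine the rest), the sequence is periodic with period 36.
(205 - 1) mod 36 = 24, so b(205) = b(25) = 13.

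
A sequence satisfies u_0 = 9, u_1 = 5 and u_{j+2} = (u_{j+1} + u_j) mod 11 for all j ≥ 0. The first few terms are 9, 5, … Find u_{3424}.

u_0 = 9; u_1 = 5; u_2 = 3; u_3 = 8; u_4 = 0; u_5 = 8; u_6 = 8; u_7 = 5; u_8 = 2; u_9 = 7; u_{10} = 9; u_{11} = 5.
The sequence repeats with period 10.
So u_{3424} = u_{0 + ((3424-0) mod 10)} = u_4 = 0.

0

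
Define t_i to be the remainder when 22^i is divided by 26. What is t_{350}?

16

We have t_0 = 1; t_1 = 22; t_2 = 16; t_3 = 14; t_4 = 22.
Since t_4 = t_1 = 22, the sequence is eventually periodic: after a pre-period of length 1 it cycles with period 3.
For i ≥ 1, t_i depends only on (i - 1) mod 3. (350 - 1) mod 3 = 1, so t_{350} = t_2 = 16.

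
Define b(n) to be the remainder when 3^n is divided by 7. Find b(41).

5

b(0) = 1; b(1) = 3; b(2) = 2; b(3) = 6; b(4) = 4; b(5) = 5; b(6) = 1.
The sequence repeats with period 6.
(41 - 0) mod 6 = 5, so b(41) = b(5) = 5.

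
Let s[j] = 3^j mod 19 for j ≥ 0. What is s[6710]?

Listing terms: s[0] = 1, s[1] = 3, s[2] = 9, s[3] = 8, s[4] = 5, s[5] = 15, s[6] = 7, s[7] = 2, s[8] = 6, s[9] = 18, s[10] = 16, s[11] = 10, s[12] = 11, s[13] = 14, s[14] = 4, s[15] = 12, s[16] = 17, s[17] = 13, s[18] = 1.
Since s[18] = s[0] = 1, the sequence is periodic with period 18.
(6710 - 0) mod 18 = 14, so s[6710] = s[14] = 4.

4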